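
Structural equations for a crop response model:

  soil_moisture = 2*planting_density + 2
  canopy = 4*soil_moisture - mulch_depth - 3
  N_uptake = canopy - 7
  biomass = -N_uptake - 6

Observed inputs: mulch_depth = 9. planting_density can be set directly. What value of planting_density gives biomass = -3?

Substituting into the canopy equation gives canopy = 8*planting_density - 4.
This gives N_uptake = 8*planting_density - 11.
biomass becomes -8*planting_density + 5.
Solve -8*planting_density + 5 = -3: planting_density = (-3 - 5) / -8 = 1.

planting_density = 1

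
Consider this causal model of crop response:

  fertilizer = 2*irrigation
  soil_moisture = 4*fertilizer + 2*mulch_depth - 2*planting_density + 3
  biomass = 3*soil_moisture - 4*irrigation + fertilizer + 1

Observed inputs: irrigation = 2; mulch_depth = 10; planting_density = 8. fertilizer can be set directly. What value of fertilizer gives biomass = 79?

fertilizer = 5

Intervening on fertilizer fixes its value directly, overriding its dependence on irrigation.
Substituting into the soil_moisture equation gives soil_moisture = 4*fertilizer + 7.
Substituting into the biomass equation gives biomass = 13*fertilizer + 14.
Solve 13*fertilizer + 14 = 79: fertilizer = (79 - 14) / 13 = 5.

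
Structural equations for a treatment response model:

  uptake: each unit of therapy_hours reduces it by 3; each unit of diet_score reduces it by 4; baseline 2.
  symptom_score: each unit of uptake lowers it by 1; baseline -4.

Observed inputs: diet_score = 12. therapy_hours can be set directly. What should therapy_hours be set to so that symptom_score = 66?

therapy_hours = 8

Substituting into the uptake equation gives uptake = -3*therapy_hours - 46.
Substituting into the symptom_score equation gives symptom_score = 3*therapy_hours + 42.
Solve 3*therapy_hours + 42 = 66: therapy_hours = (66 - 42) / 3 = 8.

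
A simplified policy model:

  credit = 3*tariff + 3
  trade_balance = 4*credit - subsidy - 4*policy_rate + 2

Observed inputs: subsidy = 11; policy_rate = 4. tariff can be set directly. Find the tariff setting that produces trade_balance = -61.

tariff = -4

Substituting into the trade_balance equation gives trade_balance = 12*tariff - 13.
Solve 12*tariff - 13 = -61: tariff = (-61 + 13) / 12 = -4.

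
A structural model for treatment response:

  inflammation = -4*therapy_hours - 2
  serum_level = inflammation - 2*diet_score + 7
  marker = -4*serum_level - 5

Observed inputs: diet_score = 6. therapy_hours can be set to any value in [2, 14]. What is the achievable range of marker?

Substituting into the serum_level equation gives serum_level = -4*therapy_hours - 7.
Substituting into the marker equation gives marker = 16*therapy_hours + 23.
Linear in therapy_hours, so extremes are at the endpoints: therapy_hours = 2 gives marker = 55; therapy_hours = 14 gives marker = 247.

55 to 247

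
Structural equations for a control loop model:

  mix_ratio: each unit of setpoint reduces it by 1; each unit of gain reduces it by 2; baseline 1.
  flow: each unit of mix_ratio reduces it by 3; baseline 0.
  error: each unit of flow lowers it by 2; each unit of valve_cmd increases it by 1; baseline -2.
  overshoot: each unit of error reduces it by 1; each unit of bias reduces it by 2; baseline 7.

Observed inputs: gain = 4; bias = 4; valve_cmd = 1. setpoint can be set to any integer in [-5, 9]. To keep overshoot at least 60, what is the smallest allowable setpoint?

Substituting into the mix_ratio equation gives mix_ratio = -setpoint - 7.
Substituting into the flow equation gives flow = 3*setpoint + 21.
Substituting into the error equation gives error = -6*setpoint - 43.
overshoot becomes 6*setpoint + 42.
Require 6*setpoint + 42 ≥ 60, so setpoint ≥ 3.
The smallest integer in [-5, 9] satisfying this is 3.

setpoint = 3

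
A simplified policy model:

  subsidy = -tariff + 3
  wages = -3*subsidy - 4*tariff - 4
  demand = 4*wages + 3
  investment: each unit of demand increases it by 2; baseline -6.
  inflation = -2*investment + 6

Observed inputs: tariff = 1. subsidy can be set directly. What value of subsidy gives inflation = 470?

Intervening on subsidy fixes its value directly, overriding its dependence on tariff.
Substituting into the wages equation gives wages = -3*subsidy - 8.
Substituting into the demand equation gives demand = -12*subsidy - 29.
So investment = -24*subsidy - 64.
Substituting into the inflation equation gives inflation = 48*subsidy + 134.
Solve 48*subsidy + 134 = 470: subsidy = (470 - 134) / 48 = 7.

subsidy = 7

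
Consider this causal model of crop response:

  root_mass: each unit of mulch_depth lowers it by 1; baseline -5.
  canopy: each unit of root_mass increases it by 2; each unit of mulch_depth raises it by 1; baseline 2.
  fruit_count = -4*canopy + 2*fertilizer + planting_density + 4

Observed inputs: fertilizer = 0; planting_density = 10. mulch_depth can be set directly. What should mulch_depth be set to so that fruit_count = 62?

mulch_depth = 4

Substituting into the canopy equation gives canopy = -mulch_depth - 8.
Substituting into the fruit_count equation gives fruit_count = 4*mulch_depth + 46.
Solve 4*mulch_depth + 46 = 62: mulch_depth = (62 - 46) / 4 = 4.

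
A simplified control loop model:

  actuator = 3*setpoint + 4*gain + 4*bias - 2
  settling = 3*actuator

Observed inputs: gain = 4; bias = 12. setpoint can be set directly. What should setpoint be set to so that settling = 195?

Substituting into the actuator equation gives actuator = 3*setpoint + 62.
Substituting into the settling equation gives settling = 9*setpoint + 186.
Solve 9*setpoint + 186 = 195: setpoint = (195 - 186) / 9 = 1.

setpoint = 1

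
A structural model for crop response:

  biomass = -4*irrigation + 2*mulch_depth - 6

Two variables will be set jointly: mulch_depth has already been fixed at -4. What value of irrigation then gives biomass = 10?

With mulch_depth held at -4:
Substituting into the biomass equation gives biomass = -4*irrigation - 14.
Solve -4*irrigation - 14 = 10: irrigation = (10 + 14) / -4 = -6.

irrigation = -6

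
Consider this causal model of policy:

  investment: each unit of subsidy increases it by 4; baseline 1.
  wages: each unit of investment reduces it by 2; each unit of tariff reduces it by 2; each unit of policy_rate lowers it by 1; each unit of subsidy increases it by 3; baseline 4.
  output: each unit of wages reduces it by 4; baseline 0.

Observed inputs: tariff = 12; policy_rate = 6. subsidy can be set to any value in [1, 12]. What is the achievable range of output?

132 to 352

Substituting into the wages equation gives wages = -5*subsidy - 28.
Substituting into the output equation gives output = 20*subsidy + 112.
Linear in subsidy, so extremes are at the endpoints: subsidy = 1 gives output = 132; subsidy = 12 gives output = 352.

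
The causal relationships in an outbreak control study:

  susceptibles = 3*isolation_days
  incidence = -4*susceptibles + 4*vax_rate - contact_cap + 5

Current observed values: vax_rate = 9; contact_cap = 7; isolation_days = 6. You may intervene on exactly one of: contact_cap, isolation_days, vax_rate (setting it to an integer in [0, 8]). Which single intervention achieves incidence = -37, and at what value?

set contact_cap = 6

Intervening on contact_cap: with other inputs at their observed values, incidence = -contact_cap - 31. Solving for -37 gives contact_cap = 6, within [0, 8].
Intervening on isolation_days: incidence = -12*isolation_days + 34. Reaching -37 requires isolation_days = 71/12, not an integer.
Intervening on vax_rate: incidence = 4*vax_rate - 74. Reaching -37 requires vax_rate = 37/4, not an integer.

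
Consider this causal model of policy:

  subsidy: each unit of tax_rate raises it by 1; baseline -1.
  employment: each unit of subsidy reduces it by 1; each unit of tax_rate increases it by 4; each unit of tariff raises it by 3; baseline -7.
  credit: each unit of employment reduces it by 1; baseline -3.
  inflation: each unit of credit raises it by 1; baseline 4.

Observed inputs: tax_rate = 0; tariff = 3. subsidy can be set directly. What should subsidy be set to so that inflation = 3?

Intervening on subsidy fixes its value directly, overriding its dependence on tax_rate.
Substituting into the employment equation gives employment = -subsidy + 2.
credit becomes subsidy - 5.
So inflation = subsidy - 1.
Solve subsidy - 1 = 3: subsidy = (3 + 1) / 1 = 4.

subsidy = 4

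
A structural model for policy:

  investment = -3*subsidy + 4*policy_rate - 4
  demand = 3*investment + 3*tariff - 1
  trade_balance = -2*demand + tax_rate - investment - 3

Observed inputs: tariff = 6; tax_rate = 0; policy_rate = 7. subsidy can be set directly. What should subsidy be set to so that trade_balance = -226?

subsidy = -1

Substituting into the investment equation gives investment = -3*subsidy + 24.
This gives demand = -9*subsidy + 89.
Substituting into the trade_balance equation gives trade_balance = 21*subsidy - 205.
Solve 21*subsidy - 205 = -226: subsidy = (-226 + 205) / 21 = -1.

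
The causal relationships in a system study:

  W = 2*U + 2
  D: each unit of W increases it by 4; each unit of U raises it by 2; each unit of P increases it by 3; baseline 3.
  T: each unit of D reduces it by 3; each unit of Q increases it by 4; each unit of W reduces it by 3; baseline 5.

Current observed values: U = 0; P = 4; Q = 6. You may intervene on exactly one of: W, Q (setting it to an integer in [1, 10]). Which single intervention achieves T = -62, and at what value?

Intervening on W: T = -15*W - 16. Reaching -62 requires W = 46/15, not an integer.
Intervening on Q: with other inputs at their observed values, T = 4*Q - 70. Solving for -62 gives Q = 2, within [1, 10].

set Q = 2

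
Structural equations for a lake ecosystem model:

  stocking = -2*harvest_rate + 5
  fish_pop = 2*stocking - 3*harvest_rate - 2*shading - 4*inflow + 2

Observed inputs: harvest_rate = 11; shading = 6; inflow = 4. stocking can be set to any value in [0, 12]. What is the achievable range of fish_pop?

-59 to -35

Intervening on stocking fixes its value directly, overriding its dependence on harvest_rate.
Substituting into the fish_pop equation gives fish_pop = 2*stocking - 59.
Linear in stocking, so extremes are at the endpoints: stocking = 0 gives fish_pop = -59; stocking = 12 gives fish_pop = -35.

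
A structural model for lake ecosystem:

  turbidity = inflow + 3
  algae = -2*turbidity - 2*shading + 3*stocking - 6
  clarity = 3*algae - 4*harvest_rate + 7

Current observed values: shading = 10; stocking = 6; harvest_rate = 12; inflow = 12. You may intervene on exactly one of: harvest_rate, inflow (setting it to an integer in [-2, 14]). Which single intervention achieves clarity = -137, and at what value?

set inflow = 9

Intervening on harvest_rate: clarity = -4*harvest_rate - 107. Reaching -137 requires harvest_rate = 15/2, not an integer.
Intervening on inflow: with other inputs at their observed values, clarity = -6*inflow - 83. Solving for -137 gives inflow = 9, within [-2, 14].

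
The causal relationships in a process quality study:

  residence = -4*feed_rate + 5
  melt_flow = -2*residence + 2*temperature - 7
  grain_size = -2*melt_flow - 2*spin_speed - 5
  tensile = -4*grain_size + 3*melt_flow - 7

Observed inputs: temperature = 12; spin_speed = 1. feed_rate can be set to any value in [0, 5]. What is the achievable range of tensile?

Substituting into the melt_flow equation gives melt_flow = 8*feed_rate + 7.
Substituting into the grain_size equation gives grain_size = -16*feed_rate - 21.
This gives tensile = 88*feed_rate + 98.
Linear in feed_rate, so extremes are at the endpoints: feed_rate = 0 gives tensile = 98; feed_rate = 5 gives tensile = 538.

98 to 538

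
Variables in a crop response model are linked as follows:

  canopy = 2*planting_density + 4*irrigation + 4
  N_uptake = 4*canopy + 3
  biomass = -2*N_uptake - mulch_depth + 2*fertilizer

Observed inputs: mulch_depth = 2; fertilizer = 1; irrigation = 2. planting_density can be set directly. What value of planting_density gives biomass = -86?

planting_density = -1

Substituting into the canopy equation gives canopy = 2*planting_density + 12.
So N_uptake = 8*planting_density + 51.
So biomass = -16*planting_density - 102.
Solve -16*planting_density - 102 = -86: planting_density = (-86 + 102) / -16 = -1.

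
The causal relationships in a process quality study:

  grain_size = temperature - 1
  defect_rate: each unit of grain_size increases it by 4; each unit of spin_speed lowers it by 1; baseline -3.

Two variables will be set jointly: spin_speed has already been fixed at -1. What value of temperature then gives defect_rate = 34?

temperature = 10

With spin_speed held at -1:
Substituting into the defect_rate equation gives defect_rate = 4*temperature - 6.
Solve 4*temperature - 6 = 34: temperature = (34 + 6) / 4 = 10.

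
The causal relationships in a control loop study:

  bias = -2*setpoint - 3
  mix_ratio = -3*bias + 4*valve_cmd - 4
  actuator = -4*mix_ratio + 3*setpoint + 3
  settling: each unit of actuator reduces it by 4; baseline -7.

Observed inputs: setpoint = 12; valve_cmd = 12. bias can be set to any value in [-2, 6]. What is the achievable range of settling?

253 to 637

Intervening on bias fixes its value directly, overriding its dependence on setpoint.
Substituting into the mix_ratio equation gives mix_ratio = -3*bias + 44.
Substituting into the actuator equation gives actuator = 12*bias - 137.
Substituting into the settling equation gives settling = -48*bias + 541.
Linear in bias, so extremes are at the endpoints: bias = -2 gives settling = 637; bias = 6 gives settling = 253.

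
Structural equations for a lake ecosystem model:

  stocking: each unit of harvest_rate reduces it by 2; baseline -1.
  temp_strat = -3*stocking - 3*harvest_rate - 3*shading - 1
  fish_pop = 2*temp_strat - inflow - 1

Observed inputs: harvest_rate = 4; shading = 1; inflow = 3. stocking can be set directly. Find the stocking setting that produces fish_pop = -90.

stocking = 9

Intervening on stocking fixes its value directly, overriding its dependence on harvest_rate.
Substituting into the temp_strat equation gives temp_strat = -3*stocking - 16.
Substituting into the fish_pop equation gives fish_pop = -6*stocking - 36.
Solve -6*stocking - 36 = -90: stocking = (-90 + 36) / -6 = 9.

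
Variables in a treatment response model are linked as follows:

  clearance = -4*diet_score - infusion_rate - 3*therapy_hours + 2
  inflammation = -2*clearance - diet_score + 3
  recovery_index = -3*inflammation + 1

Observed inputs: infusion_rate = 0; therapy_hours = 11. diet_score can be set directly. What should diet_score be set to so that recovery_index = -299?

diet_score = 5

Substituting into the clearance equation gives clearance = -4*diet_score - 31.
inflammation becomes 7*diet_score + 65.
Substituting into the recovery_index equation gives recovery_index = -21*diet_score - 194.
Solve -21*diet_score - 194 = -299: diet_score = (-299 + 194) / -21 = 5.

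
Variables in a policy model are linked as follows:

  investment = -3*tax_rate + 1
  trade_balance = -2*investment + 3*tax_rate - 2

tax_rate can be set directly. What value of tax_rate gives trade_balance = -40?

Substituting into the trade_balance equation gives trade_balance = 9*tax_rate - 4.
Solve 9*tax_rate - 4 = -40: tax_rate = (-40 + 4) / 9 = -4.

tax_rate = -4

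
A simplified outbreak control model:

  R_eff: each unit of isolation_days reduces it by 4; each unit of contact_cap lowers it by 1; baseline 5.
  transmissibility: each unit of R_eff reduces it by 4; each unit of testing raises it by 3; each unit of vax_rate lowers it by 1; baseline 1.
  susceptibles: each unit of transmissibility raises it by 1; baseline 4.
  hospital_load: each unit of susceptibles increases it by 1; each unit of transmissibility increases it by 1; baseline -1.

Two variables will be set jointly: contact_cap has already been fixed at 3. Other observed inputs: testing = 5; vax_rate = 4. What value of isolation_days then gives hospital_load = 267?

isolation_days = 8

With contact_cap held at 3:
Substituting into the R_eff equation gives R_eff = -4*isolation_days + 2.
Substituting into the transmissibility equation gives transmissibility = 16*isolation_days + 4.
Substituting into the susceptibles equation gives susceptibles = 16*isolation_days + 8.
So hospital_load = 32*isolation_days + 11.
Solve 32*isolation_days + 11 = 267: isolation_days = (267 - 11) / 32 = 8.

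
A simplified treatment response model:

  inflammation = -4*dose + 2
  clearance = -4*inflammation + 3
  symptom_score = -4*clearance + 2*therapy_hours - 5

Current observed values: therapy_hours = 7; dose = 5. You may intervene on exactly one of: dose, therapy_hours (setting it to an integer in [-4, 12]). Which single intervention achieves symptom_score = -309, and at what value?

set therapy_hours = -2

Intervening on dose: symptom_score = -64*dose + 29. Reaching -309 requires dose = 169/32, not an integer.
Intervening on therapy_hours: with other inputs at their observed values, symptom_score = 2*therapy_hours - 305. Solving for -309 gives therapy_hours = -2, within [-4, 12].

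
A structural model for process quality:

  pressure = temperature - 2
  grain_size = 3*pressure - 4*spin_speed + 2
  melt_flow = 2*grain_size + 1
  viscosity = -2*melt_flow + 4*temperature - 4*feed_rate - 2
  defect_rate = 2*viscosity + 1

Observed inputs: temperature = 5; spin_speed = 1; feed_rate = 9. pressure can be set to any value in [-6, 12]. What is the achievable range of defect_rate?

Intervening on pressure fixes its value directly, overriding its dependence on temperature.
Substituting into the grain_size equation gives grain_size = 3*pressure - 2.
Substituting into the melt_flow equation gives melt_flow = 6*pressure - 3.
viscosity becomes -12*pressure - 12.
Substituting into the defect_rate equation gives defect_rate = -24*pressure - 23.
Linear in pressure, so extremes are at the endpoints: pressure = -6 gives defect_rate = 121; pressure = 12 gives defect_rate = -311.

-311 to 121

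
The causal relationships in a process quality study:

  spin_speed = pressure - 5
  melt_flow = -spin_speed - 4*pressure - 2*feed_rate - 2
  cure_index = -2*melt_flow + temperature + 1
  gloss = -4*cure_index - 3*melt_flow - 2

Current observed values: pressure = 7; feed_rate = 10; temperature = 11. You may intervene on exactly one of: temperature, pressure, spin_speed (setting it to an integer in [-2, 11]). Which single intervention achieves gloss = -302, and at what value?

Intervening on temperature: with other inputs at their observed values, gloss = -4*temperature - 266. Solving for -302 gives temperature = 9, within [-2, 11].
Intervening on pressure: gloss = -25*pressure - 135. Reaching -302 requires pressure = 167/25, not an integer.
Intervening on spin_speed: gloss = -5*spin_speed - 300. Reaching -302 requires spin_speed = 2/5, not an integer.

set temperature = 9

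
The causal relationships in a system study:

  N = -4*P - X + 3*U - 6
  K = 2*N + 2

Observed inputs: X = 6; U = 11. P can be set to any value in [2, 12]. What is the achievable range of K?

Substituting into the N equation gives N = -4*P + 21.
K becomes -8*P + 44.
Linear in P, so extremes are at the endpoints: P = 2 gives K = 28; P = 12 gives K = -52.

-52 to 28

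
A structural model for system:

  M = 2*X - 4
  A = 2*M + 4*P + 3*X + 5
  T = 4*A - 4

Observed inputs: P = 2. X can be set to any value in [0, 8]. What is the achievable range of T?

Substituting into the A equation gives A = 7*X + 5.
T becomes 28*X + 16.
Linear in X, so extremes are at the endpoints: X = 0 gives T = 16; X = 8 gives T = 240.

16 to 240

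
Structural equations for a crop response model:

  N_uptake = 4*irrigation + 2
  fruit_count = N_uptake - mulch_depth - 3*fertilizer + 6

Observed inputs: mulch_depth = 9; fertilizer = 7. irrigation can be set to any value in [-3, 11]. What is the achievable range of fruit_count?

Substituting into the fruit_count equation gives fruit_count = 4*irrigation - 22.
Linear in irrigation, so extremes are at the endpoints: irrigation = -3 gives fruit_count = -34; irrigation = 11 gives fruit_count = 22.

-34 to 22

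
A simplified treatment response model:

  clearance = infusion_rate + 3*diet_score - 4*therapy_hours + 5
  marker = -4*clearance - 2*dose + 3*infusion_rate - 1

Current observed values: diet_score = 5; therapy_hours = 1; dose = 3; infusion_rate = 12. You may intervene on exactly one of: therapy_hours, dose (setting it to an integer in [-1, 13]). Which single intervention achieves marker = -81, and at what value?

set dose = 2

Intervening on therapy_hours: marker = 16*therapy_hours - 99. Reaching -81 requires therapy_hours = 9/8, not an integer.
Intervening on dose: with other inputs at their observed values, marker = -2*dose - 77. Solving for -81 gives dose = 2, within [-1, 13].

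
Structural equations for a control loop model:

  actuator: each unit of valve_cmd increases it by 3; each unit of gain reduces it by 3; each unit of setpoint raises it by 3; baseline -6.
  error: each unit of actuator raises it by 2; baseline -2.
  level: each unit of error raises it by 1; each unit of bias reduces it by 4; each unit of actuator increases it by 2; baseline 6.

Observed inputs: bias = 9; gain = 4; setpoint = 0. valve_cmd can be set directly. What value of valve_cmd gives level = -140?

valve_cmd = -3

Substituting into the actuator equation gives actuator = 3*valve_cmd - 18.
This gives error = 6*valve_cmd - 38.
Substituting into the level equation gives level = 12*valve_cmd - 104.
Solve 12*valve_cmd - 104 = -140: valve_cmd = (-140 + 104) / 12 = -3.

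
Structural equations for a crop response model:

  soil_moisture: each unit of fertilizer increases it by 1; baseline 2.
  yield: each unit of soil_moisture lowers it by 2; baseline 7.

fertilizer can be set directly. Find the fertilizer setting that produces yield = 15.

Substituting into the yield equation gives yield = -2*fertilizer + 3.
Solve -2*fertilizer + 3 = 15: fertilizer = (15 - 3) / -2 = -6.

fertilizer = -6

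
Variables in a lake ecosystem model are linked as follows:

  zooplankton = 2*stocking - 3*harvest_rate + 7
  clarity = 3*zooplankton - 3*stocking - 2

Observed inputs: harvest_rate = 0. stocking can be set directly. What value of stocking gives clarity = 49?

stocking = 10

Substituting into the zooplankton equation gives zooplankton = 2*stocking + 7.
This gives clarity = 3*stocking + 19.
Solve 3*stocking + 19 = 49: stocking = (49 - 19) / 3 = 10.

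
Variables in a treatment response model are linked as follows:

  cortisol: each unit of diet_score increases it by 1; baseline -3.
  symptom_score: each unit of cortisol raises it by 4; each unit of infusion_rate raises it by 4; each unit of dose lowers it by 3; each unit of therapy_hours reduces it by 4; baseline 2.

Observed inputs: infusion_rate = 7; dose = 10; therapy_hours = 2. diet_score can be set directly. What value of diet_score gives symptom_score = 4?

Substituting into the symptom_score equation gives symptom_score = 4*diet_score - 20.
Solve 4*diet_score - 20 = 4: diet_score = (4 + 20) / 4 = 6.

diet_score = 6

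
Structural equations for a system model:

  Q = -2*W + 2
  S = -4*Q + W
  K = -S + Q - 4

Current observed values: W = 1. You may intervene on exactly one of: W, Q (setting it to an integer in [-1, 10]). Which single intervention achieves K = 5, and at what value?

Intervening on W: K = -11*W + 6. Reaching 5 requires W = 1/11, not an integer.
Intervening on Q: with other inputs at their observed values, K = 5*Q - 5. Solving for 5 gives Q = 2, within [-1, 10].

set Q = 2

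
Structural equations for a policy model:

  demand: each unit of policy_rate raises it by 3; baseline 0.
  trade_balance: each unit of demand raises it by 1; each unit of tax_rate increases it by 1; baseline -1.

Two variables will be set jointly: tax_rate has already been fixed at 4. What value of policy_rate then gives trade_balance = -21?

policy_rate = -8

With tax_rate held at 4:
Substituting into the trade_balance equation gives trade_balance = 3*policy_rate + 3.
Solve 3*policy_rate + 3 = -21: policy_rate = (-21 - 3) / 3 = -8.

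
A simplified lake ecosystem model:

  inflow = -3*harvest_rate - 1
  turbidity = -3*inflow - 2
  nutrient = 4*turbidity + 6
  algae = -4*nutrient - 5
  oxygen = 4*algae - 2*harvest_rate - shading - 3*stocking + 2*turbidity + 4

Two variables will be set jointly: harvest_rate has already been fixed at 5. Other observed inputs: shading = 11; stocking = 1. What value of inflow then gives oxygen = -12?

inflow = 0

With harvest_rate held at 5:
Intervening on inflow fixes its value directly, overriding its dependence on harvest_rate.
Substituting into the nutrient equation gives nutrient = -12*inflow - 2.
Substituting into the algae equation gives algae = 48*inflow + 3.
Substituting into the oxygen equation gives oxygen = 186*inflow - 12.
Solve 186*inflow - 12 = -12: inflow = (-12 + 12) / 186 = 0.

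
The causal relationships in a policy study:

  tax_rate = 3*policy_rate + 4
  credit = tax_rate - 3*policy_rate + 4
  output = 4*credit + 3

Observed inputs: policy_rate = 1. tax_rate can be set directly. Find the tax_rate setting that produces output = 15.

tax_rate = 2

Intervening on tax_rate fixes its value directly, overriding its dependence on policy_rate.
Substituting into the credit equation gives credit = tax_rate + 1.
Substituting into the output equation gives output = 4*tax_rate + 7.
Solve 4*tax_rate + 7 = 15: tax_rate = (15 - 7) / 4 = 2.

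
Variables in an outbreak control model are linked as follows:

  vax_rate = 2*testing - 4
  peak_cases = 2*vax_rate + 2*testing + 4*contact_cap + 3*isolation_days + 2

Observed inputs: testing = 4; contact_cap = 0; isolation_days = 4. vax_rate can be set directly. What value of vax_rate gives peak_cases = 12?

Intervening on vax_rate fixes its value directly, overriding its dependence on testing.
Substituting into the peak_cases equation gives peak_cases = 2*vax_rate + 22.
Solve 2*vax_rate + 22 = 12: vax_rate = (12 - 22) / 2 = -5.

vax_rate = -5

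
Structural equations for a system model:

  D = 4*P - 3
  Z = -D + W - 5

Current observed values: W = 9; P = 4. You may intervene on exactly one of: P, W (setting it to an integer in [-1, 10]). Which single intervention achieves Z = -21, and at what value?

set P = 7

Intervening on P: with other inputs at their observed values, Z = -4*P + 7. Solving for -21 gives P = 7, within [-1, 10].
Intervening on W: Z = W - 18. Reaching -21 requires W = -3, outside [-1, 10].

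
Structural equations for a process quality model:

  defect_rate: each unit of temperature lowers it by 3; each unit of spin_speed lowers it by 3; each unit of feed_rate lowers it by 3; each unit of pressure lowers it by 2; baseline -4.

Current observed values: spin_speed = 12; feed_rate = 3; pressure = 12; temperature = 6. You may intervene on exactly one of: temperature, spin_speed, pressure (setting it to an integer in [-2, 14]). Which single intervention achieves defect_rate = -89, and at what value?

set pressure = 11

Intervening on temperature: defect_rate = -3*temperature - 73. Reaching -89 requires temperature = 16/3, not an integer.
Intervening on spin_speed: defect_rate = -3*spin_speed - 55. Reaching -89 requires spin_speed = 34/3, not an integer.
Intervening on pressure: with other inputs at their observed values, defect_rate = -2*pressure - 67. Solving for -89 gives pressure = 11, within [-2, 14].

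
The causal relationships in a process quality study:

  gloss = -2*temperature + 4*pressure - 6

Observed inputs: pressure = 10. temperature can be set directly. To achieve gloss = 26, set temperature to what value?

temperature = 4

Substituting into the gloss equation gives gloss = -2*temperature + 34.
Solve -2*temperature + 34 = 26: temperature = (26 - 34) / -2 = 4.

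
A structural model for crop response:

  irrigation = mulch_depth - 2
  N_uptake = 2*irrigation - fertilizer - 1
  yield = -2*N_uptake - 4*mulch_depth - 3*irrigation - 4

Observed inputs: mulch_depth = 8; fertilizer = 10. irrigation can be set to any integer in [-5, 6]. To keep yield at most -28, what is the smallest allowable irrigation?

Intervening on irrigation fixes its value directly, overriding its dependence on mulch_depth.
Substituting into the N_uptake equation gives N_uptake = 2*irrigation - 11.
yield becomes -7*irrigation - 14.
Require -7*irrigation - 14 ≤ -28, so irrigation ≥ 2.
The smallest integer in [-5, 6] satisfying this is 2.

irrigation = 2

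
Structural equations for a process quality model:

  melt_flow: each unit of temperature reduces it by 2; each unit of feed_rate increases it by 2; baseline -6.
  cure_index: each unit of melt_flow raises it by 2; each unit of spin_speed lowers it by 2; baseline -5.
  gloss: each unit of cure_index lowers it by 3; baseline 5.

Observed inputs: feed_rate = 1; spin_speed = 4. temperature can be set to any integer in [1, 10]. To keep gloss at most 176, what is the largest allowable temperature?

Substituting into the melt_flow equation gives melt_flow = -2*temperature - 4.
Substituting into the cure_index equation gives cure_index = -4*temperature - 21.
Substituting into the gloss equation gives gloss = 12*temperature + 68.
Require 12*temperature + 68 ≤ 176, so temperature ≤ 9.
The largest integer in [1, 10] satisfying this is 9.

temperature = 9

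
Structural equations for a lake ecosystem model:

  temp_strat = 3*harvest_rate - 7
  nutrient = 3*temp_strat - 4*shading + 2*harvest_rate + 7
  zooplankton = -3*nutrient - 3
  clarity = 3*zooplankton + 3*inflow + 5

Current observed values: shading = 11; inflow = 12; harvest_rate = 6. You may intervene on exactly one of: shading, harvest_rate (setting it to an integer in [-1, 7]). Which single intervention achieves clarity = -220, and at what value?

set shading = 6

Intervening on shading: with other inputs at their observed values, clarity = 36*shading - 436. Solving for -220 gives shading = 6, within [-1, 7].
Intervening on harvest_rate: clarity = -99*harvest_rate + 554. Reaching -220 requires harvest_rate = 86/11, not an integer.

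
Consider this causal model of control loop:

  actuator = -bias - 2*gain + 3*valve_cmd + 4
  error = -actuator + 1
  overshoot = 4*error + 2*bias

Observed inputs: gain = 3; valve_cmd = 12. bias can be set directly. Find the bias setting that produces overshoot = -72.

Substituting into the actuator equation gives actuator = -bias + 34.
error becomes bias - 33.
overshoot becomes 6*bias - 132.
Solve 6*bias - 132 = -72: bias = (-72 + 132) / 6 = 10.

bias = 10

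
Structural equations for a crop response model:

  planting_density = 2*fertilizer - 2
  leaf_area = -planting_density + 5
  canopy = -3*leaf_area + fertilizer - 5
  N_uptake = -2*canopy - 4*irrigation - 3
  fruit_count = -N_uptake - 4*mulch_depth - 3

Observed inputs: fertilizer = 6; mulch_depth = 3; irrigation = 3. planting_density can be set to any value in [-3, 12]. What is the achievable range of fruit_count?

-46 to 44

Intervening on planting_density fixes its value directly, overriding its dependence on fertilizer.
Substituting into the canopy equation gives canopy = 3*planting_density - 14.
This gives N_uptake = -6*planting_density + 13.
Substituting into the fruit_count equation gives fruit_count = 6*planting_density - 28.
Linear in planting_density, so extremes are at the endpoints: planting_density = -3 gives fruit_count = -46; planting_density = 12 gives fruit_count = 44.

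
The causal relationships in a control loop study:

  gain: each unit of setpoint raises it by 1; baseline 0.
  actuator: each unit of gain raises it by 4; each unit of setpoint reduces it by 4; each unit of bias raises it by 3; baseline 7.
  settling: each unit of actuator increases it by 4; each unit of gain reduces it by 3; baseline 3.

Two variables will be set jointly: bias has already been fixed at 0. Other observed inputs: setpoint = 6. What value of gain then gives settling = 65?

With bias held at 0:
Intervening on gain fixes its value directly, overriding its dependence on setpoint.
Substituting into the actuator equation gives actuator = 4*gain - 17.
Substituting into the settling equation gives settling = 13*gain - 65.
Solve 13*gain - 65 = 65: gain = (65 + 65) / 13 = 10.

gain = 10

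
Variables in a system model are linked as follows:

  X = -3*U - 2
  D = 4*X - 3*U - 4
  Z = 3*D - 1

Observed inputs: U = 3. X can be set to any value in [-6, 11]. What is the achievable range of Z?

Intervening on X fixes its value directly, overriding its dependence on U.
Substituting into the D equation gives D = 4*X - 13.
This gives Z = 12*X - 40.
Linear in X, so extremes are at the endpoints: X = -6 gives Z = -112; X = 11 gives Z = 92.

-112 to 92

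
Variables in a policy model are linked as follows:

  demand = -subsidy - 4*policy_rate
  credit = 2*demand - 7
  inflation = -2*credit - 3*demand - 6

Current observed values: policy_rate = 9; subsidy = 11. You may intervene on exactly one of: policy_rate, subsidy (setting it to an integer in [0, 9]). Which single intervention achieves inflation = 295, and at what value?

Intervening on policy_rate: inflation = 28*policy_rate + 85. Reaching 295 requires policy_rate = 15/2, not an integer.
Intervening on subsidy: with other inputs at their observed values, inflation = 7*subsidy + 260. Solving for 295 gives subsidy = 5, within [0, 9].

set subsidy = 5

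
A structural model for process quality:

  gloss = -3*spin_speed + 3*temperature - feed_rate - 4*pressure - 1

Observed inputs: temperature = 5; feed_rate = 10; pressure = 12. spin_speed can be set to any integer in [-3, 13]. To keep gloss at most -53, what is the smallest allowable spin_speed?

Substituting into the gloss equation gives gloss = -3*spin_speed - 44.
Require -3*spin_speed - 44 ≤ -53, so spin_speed ≥ 3.
The smallest integer in [-3, 13] satisfying this is 3.

spin_speed = 3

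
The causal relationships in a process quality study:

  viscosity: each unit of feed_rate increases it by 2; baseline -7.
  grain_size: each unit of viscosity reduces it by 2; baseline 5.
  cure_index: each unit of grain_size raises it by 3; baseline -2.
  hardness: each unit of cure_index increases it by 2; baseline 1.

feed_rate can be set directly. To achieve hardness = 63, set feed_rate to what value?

Substituting into the grain_size equation gives grain_size = -4*feed_rate + 19.
Substituting into the cure_index equation gives cure_index = -12*feed_rate + 55.
hardness becomes -24*feed_rate + 111.
Solve -24*feed_rate + 111 = 63: feed_rate = (63 - 111) / -24 = 2.

feed_rate = 2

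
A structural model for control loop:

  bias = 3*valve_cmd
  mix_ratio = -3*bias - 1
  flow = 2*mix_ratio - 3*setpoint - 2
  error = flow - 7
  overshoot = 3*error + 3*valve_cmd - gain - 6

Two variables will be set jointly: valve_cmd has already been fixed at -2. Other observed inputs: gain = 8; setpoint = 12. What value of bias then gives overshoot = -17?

With valve_cmd held at -2:
Intervening on bias fixes its value directly, overriding its dependence on valve_cmd.
Substituting into the flow equation gives flow = -6*bias - 40.
So error = -6*bias - 47.
overshoot becomes -18*bias - 161.
Solve -18*bias - 161 = -17: bias = (-17 + 161) / -18 = -8.

bias = -8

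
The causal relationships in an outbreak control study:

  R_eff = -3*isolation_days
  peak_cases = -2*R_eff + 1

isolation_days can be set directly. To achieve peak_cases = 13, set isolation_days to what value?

Substituting into the peak_cases equation gives peak_cases = 6*isolation_days + 1.
Solve 6*isolation_days + 1 = 13: isolation_days = (13 - 1) / 6 = 2.

isolation_days = 2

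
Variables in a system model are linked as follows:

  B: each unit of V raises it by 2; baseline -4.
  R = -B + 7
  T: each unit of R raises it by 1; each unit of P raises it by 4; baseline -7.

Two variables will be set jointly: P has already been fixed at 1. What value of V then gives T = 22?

With P held at 1:
Substituting into the R equation gives R = -2*V + 11.
Substituting into the T equation gives T = -2*V + 8.
Solve -2*V + 8 = 22: V = (22 - 8) / -2 = -7.

V = -7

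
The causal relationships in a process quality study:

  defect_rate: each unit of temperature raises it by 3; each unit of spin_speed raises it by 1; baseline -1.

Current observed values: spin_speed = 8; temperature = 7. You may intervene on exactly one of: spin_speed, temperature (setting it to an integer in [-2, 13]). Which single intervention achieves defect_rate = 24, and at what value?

set spin_speed = 4

Intervening on spin_speed: with other inputs at their observed values, defect_rate = spin_speed + 20. Solving for 24 gives spin_speed = 4, within [-2, 13].
Intervening on temperature: defect_rate = 3*temperature + 7. Reaching 24 requires temperature = 17/3, not an integer.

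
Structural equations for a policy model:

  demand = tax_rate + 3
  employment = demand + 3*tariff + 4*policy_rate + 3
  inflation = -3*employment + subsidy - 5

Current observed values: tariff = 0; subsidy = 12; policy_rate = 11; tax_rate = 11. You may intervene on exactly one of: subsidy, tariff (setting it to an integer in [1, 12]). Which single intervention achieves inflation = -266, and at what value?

Intervening on subsidy: inflation = subsidy - 188. Reaching -266 requires subsidy = -78, outside [1, 12].
Intervening on tariff: with other inputs at their observed values, inflation = -9*tariff - 176. Solving for -266 gives tariff = 10, within [1, 12].

set tariff = 10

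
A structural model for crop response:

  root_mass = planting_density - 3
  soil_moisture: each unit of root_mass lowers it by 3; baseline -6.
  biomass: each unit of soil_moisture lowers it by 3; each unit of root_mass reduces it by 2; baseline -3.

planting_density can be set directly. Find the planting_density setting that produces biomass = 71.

planting_density = 11

Substituting into the soil_moisture equation gives soil_moisture = -3*planting_density + 3.
So biomass = 7*planting_density - 6.
Solve 7*planting_density - 6 = 71: planting_density = (71 + 6) / 7 = 11.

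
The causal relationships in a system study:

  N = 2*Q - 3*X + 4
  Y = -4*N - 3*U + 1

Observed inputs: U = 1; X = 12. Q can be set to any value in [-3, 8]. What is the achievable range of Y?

62 to 150

Substituting into the N equation gives N = 2*Q - 32.
Substituting into the Y equation gives Y = -8*Q + 126.
Linear in Q, so extremes are at the endpoints: Q = -3 gives Y = 150; Q = 8 gives Y = 62.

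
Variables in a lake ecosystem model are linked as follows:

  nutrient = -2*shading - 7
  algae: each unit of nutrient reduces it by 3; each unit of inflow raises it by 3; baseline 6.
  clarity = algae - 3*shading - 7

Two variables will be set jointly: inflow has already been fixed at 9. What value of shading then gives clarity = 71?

shading = 8

With inflow held at 9:
Substituting into the algae equation gives algae = 6*shading + 54.
So clarity = 3*shading + 47.
Solve 3*shading + 47 = 71: shading = (71 - 47) / 3 = 8.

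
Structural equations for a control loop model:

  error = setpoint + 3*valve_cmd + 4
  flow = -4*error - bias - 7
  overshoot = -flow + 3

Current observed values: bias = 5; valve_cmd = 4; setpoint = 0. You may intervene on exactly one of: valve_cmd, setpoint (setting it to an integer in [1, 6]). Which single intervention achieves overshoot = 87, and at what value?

set setpoint = 2

Intervening on valve_cmd: overshoot = 12*valve_cmd + 31. Reaching 87 requires valve_cmd = 14/3, not an integer.
Intervening on setpoint: with other inputs at their observed values, overshoot = 4*setpoint + 79. Solving for 87 gives setpoint = 2, within [1, 6].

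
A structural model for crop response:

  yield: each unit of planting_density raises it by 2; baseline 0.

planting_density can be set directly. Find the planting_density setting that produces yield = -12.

Solve 2*planting_density = -12: planting_density = -12 / 2 = -6.

planting_density = -6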